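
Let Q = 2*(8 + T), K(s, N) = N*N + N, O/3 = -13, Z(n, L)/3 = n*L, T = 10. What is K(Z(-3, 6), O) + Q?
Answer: 1518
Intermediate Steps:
Z(n, L) = 3*L*n (Z(n, L) = 3*(n*L) = 3*(L*n) = 3*L*n)
O = -39 (O = 3*(-13) = -39)
K(s, N) = N + N**2 (K(s, N) = N**2 + N = N + N**2)
Q = 36 (Q = 2*(8 + 10) = 2*18 = 36)
K(Z(-3, 6), O) + Q = -39*(1 - 39) + 36 = -39*(-38) + 36 = 1482 + 36 = 1518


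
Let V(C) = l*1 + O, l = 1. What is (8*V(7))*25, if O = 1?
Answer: 400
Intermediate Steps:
V(C) = 2 (V(C) = 1*1 + 1 = 1 + 1 = 2)
(8*V(7))*25 = (8*2)*25 = 16*25 = 400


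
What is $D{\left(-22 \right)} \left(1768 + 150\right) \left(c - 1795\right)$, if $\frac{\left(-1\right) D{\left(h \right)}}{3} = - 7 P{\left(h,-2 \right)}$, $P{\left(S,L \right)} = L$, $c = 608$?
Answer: $95619972$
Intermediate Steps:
$D{\left(h \right)} = -42$ ($D{\left(h \right)} = - 3 \left(\left(-7\right) \left(-2\right)\right) = \left(-3\right) 14 = -42$)
$D{\left(-22 \right)} \left(1768 + 150\right) \left(c - 1795\right) = - 42 \left(1768 + 150\right) \left(608 - 1795\right) = - 42 \cdot 1918 \left(-1187\right) = \left(-42\right) \left(-2276666\right) = 95619972$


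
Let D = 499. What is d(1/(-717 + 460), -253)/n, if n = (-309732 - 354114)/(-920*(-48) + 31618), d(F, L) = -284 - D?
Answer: 9889029/110641 ≈ 89.379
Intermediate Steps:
d(F, L) = -783 (d(F, L) = -284 - 1*499 = -284 - 499 = -783)
n = -331923/37889 (n = -663846/(44160 + 31618) = -663846/75778 = -663846*1/75778 = -331923/37889 ≈ -8.7604)
d(1/(-717 + 460), -253)/n = -783/(-331923/37889) = -783*(-37889/331923) = 9889029/110641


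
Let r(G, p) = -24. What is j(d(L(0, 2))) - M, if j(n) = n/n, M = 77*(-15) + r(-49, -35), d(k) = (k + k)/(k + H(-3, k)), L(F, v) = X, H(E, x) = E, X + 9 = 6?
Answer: 1180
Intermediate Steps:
X = -3 (X = -9 + 6 = -3)
L(F, v) = -3
d(k) = 2*k/(-3 + k) (d(k) = (k + k)/(k - 3) = (2*k)/(-3 + k) = 2*k/(-3 + k))
M = -1179 (M = 77*(-15) - 24 = -1155 - 24 = -1179)
j(n) = 1
j(d(L(0, 2))) - M = 1 - 1*(-1179) = 1 + 1179 = 1180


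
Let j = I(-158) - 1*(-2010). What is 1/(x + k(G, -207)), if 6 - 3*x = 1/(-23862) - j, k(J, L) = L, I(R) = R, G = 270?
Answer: 71586/29517295 ≈ 0.0024252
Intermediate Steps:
j = 1852 (j = -158 - 1*(-2010) = -158 + 2010 = 1852)
x = 44335597/71586 (x = 2 - (1/(-23862) - 1*1852)/3 = 2 - (-1/23862 - 1852)/3 = 2 - 1/3*(-44192425/23862) = 2 + 44192425/71586 = 44335597/71586 ≈ 619.33)
1/(x + k(G, -207)) = 1/(44335597/71586 - 207) = 1/(29517295/71586) = 71586/29517295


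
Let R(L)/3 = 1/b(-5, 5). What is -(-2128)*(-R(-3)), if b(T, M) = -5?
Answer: 6384/5 ≈ 1276.8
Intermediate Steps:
R(L) = -⅗ (R(L) = 3/(-5) = 3*(-⅕) = -⅗)
-(-2128)*(-R(-3)) = -(-2128)*(-1*(-⅗)) = -(-2128)*3/5 = -1*(-6384/5) = 6384/5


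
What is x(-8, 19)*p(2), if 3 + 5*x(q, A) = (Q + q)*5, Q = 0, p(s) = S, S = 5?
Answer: -43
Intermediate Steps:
p(s) = 5
x(q, A) = -⅗ + q (x(q, A) = -⅗ + ((0 + q)*5)/5 = -⅗ + (q*5)/5 = -⅗ + (5*q)/5 = -⅗ + q)
x(-8, 19)*p(2) = (-⅗ - 8)*5 = -43/5*5 = -43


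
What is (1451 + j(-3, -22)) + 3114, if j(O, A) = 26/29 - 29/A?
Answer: 2913883/638 ≈ 4567.2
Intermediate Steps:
j(O, A) = 26/29 - 29/A (j(O, A) = 26*(1/29) - 29/A = 26/29 - 29/A)
(1451 + j(-3, -22)) + 3114 = (1451 + (26/29 - 29/(-22))) + 3114 = (1451 + (26/29 - 29*(-1/22))) + 3114 = (1451 + (26/29 + 29/22)) + 3114 = (1451 + 1413/638) + 3114 = 927151/638 + 3114 = 2913883/638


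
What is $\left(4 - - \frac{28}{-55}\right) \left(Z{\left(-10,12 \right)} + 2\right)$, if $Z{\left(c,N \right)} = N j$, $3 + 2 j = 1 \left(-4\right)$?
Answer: $- \frac{1536}{11} \approx -139.64$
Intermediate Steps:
$j = - \frac{7}{2}$ ($j = - \frac{3}{2} + \frac{1 \left(-4\right)}{2} = - \frac{3}{2} + \frac{1}{2} \left(-4\right) = - \frac{3}{2} - 2 = - \frac{7}{2} \approx -3.5$)
$Z{\left(c,N \right)} = - \frac{7 N}{2}$ ($Z{\left(c,N \right)} = N \left(- \frac{7}{2}\right) = - \frac{7 N}{2}$)
$\left(4 - - \frac{28}{-55}\right) \left(Z{\left(-10,12 \right)} + 2\right) = \left(4 - - \frac{28}{-55}\right) \left(\left(- \frac{7}{2}\right) 12 + 2\right) = \left(4 - \left(-28\right) \left(- \frac{1}{55}\right)\right) \left(-42 + 2\right) = \left(4 - \frac{28}{55}\right) \left(-40\right) = \frac{192}{55} \left(-40\right) = - \frac{1536}{11}$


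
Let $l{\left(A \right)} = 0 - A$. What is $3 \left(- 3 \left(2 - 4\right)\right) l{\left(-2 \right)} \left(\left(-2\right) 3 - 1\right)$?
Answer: $-252$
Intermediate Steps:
$l{\left(A \right)} = - A$
$3 \left(- 3 \left(2 - 4\right)\right) l{\left(-2 \right)} \left(\left(-2\right) 3 - 1\right) = 3 \left(- 3 \left(2 - 4\right)\right) \left(\left(-1\right) \left(-2\right)\right) \left(\left(-2\right) 3 - 1\right) = 3 \left(- 3 \left(2 - 4\right)\right) 2 \left(-6 - 1\right) = 3 \left(\left(-3\right) \left(-2\right)\right) 2 \left(-7\right) = 3 \cdot 6 \cdot 2 \left(-7\right) = 18 \cdot 2 \left(-7\right) = 36 \left(-7\right) = -252$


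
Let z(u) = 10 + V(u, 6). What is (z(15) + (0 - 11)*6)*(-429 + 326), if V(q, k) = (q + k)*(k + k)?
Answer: -20188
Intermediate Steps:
V(q, k) = 2*k*(k + q) (V(q, k) = (k + q)*(2*k) = 2*k*(k + q))
z(u) = 82 + 12*u (z(u) = 10 + 2*6*(6 + u) = 10 + (72 + 12*u) = 82 + 12*u)
(z(15) + (0 - 11)*6)*(-429 + 326) = ((82 + 12*15) + (0 - 11)*6)*(-429 + 326) = ((82 + 180) - 11*6)*(-103) = (262 - 66)*(-103) = 196*(-103) = -20188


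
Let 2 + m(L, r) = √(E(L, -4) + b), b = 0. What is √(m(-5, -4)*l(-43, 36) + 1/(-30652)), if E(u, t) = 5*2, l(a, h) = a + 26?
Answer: √(7986125721 - 3993066692*√10)/15326 ≈ 4.4451*I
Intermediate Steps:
l(a, h) = 26 + a
E(u, t) = 10
m(L, r) = -2 + √10 (m(L, r) = -2 + √(10 + 0) = -2 + √10)
√(m(-5, -4)*l(-43, 36) + 1/(-30652)) = √((-2 + √10)*(26 - 43) + 1/(-30652)) = √((-2 + √10)*(-17) - 1/30652) = √((34 - 17*√10) - 1/30652) = √(1042167/30652 - 17*√10)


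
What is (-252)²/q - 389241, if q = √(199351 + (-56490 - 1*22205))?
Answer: -389241 + 15876*√7541/7541 ≈ -3.8906e+5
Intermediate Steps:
q = 4*√7541 (q = √(199351 + (-56490 - 22205)) = √(199351 - 78695) = √120656 = 4*√7541 ≈ 347.36)
(-252)²/q - 389241 = (-252)²/((4*√7541)) - 389241 = 63504*(√7541/30164) - 389241 = 15876*√7541/7541 - 389241 = -389241 + 15876*√7541/7541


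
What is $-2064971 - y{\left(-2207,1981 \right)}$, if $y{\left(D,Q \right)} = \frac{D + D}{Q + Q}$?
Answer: $- \frac{4090705344}{1981} \approx -2.065 \cdot 10^{6}$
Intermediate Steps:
$y{\left(D,Q \right)} = \frac{D}{Q}$ ($y{\left(D,Q \right)} = \frac{2 D}{2 Q} = 2 D \frac{1}{2 Q} = \frac{D}{Q}$)
$-2064971 - y{\left(-2207,1981 \right)} = -2064971 - - \frac{2207}{1981} = -2064971 + \frac{2207}{1981} = - \frac{4090705344}{1981}$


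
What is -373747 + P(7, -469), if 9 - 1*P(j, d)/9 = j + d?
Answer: -369508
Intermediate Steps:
P(j, d) = 81 - 9*d - 9*j (P(j, d) = 81 - 9*(j + d) = 81 - 9*(d + j) = 81 + (-9*d - 9*j) = 81 - 9*d - 9*j)
-373747 + P(7, -469) = -373747 + (81 - 9*(-469) - 9*7) = -373747 + (81 + 4221 - 63) = -373747 + 4239 = -369508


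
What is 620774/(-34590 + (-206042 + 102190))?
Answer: -310387/69221 ≈ -4.4840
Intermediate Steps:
620774/(-34590 + (-206042 + 102190)) = 620774/(-34590 - 103852) = 620774/(-138442) = 620774*(-1/138442) = -310387/69221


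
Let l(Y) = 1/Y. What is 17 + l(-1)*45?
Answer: -28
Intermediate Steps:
17 + l(-1)*45 = 17 + 45/(-1) = 17 - 1*45 = 17 - 45 = -28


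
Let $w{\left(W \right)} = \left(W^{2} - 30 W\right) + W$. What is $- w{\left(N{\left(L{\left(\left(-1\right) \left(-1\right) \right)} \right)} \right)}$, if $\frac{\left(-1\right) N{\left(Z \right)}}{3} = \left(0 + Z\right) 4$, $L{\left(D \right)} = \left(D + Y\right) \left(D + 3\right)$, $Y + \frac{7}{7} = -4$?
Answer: $-31296$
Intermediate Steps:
$Y = -5$ ($Y = -1 - 4 = -5$)
$L{\left(D \right)} = \left(-5 + D\right) \left(3 + D\right)$ ($L{\left(D \right)} = \left(D - 5\right) \left(D + 3\right) = \left(-5 + D\right) \left(3 + D\right)$)
$N{\left(Z \right)} = - 12 Z$ ($N{\left(Z \right)} = - 3 \left(0 + Z\right) 4 = - 3 Z 4 = - 3 \cdot 4 Z = - 12 Z$)
$w{\left(W \right)} = W^{2} - 29 W$
$- w{\left(N{\left(L{\left(\left(-1\right) \left(-1\right) \right)} \right)} \right)} = - - 12 \left(-15 + \left(\left(-1\right) \left(-1\right)\right)^{2} - 2 \left(\left(-1\right) \left(-1\right)\right)\right) \left(-29 - 12 \left(-15 + \left(\left(-1\right) \left(-1\right)\right)^{2} - 2 \left(\left(-1\right) \left(-1\right)\right)\right)\right) = - - 12 \left(-15 + 1^{2} - 2\right) \left(-29 - 12 \left(-15 + 1^{2} - 2\right)\right) = - - 12 \left(-15 + 1 - 2\right) \left(-29 - 12 \left(-15 + 1 - 2\right)\right) = - \left(-12\right) \left(-16\right) \left(-29 - -192\right) = - 192 \left(-29 + 192\right) = - 192 \cdot 163 = \left(-1\right) 31296 = -31296$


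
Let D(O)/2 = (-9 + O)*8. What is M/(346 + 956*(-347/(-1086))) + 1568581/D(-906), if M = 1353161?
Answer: 159407879929/80918940 ≈ 1970.0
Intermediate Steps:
D(O) = -144 + 16*O (D(O) = 2*((-9 + O)*8) = 2*(-72 + 8*O) = -144 + 16*O)
M/(346 + 956*(-347/(-1086))) + 1568581/D(-906) = 1353161/(346 + 956*(-347/(-1086))) + 1568581/(-144 + 16*(-906)) = 1353161/(346 + 956*(-347*(-1/1086))) + 1568581/(-144 - 14496) = 1353161/(346 + 956*(347/1086)) + 1568581/(-14640) = 1353161/(346 + 165866/543) + 1568581*(-1/14640) = 1353161/(353744/543) - 1568581/14640 = 1353161*(543/353744) - 1568581/14640 = 734766423/353744 - 1568581/14640 = 159407879929/80918940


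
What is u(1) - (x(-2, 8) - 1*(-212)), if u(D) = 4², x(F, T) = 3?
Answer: -199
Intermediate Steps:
u(D) = 16
u(1) - (x(-2, 8) - 1*(-212)) = 16 - (3 - 1*(-212)) = 16 - (3 + 212) = 16 - 1*215 = 16 - 215 = -199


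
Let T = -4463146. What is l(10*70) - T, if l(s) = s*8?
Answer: 4468746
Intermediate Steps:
l(s) = 8*s
l(10*70) - T = 8*(10*70) - 1*(-4463146) = 8*700 + 4463146 = 5600 + 4463146 = 4468746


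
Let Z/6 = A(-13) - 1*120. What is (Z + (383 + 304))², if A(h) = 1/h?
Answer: 189225/169 ≈ 1119.7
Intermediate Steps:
Z = -9366/13 (Z = 6*(1/(-13) - 1*120) = 6*(-1/13 - 120) = 6*(-1561/13) = -9366/13 ≈ -720.46)
(Z + (383 + 304))² = (-9366/13 + (383 + 304))² = (-9366/13 + 687)² = (-435/13)² = 189225/169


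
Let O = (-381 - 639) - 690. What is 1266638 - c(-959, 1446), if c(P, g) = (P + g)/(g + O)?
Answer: 334392919/264 ≈ 1.2666e+6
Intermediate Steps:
O = -1710 (O = -1020 - 690 = -1710)
c(P, g) = (P + g)/(-1710 + g) (c(P, g) = (P + g)/(g - 1710) = (P + g)/(-1710 + g))
1266638 - c(-959, 1446) = 1266638 - (-959 + 1446)/(-1710 + 1446) = 1266638 - 487/(-264) = 1266638 - (-1)*487/264 = 1266638 - 1*(-487/264) = 1266638 + 487/264 = 334392919/264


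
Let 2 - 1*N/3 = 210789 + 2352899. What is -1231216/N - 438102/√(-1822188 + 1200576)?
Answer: 615608/3845529 + 73017*I*√17267/17267 ≈ 0.16008 + 555.67*I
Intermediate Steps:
N = -7691058 (N = 6 - 3*(210789 + 2352899) = 6 - 3*2563688 = 6 - 7691064 = -7691058)
-1231216/N - 438102/√(-1822188 + 1200576) = -1231216/(-7691058) - 438102/√(-1822188 + 1200576) = -1231216*(-1/7691058) - 438102*(-I*√17267/103602) = 615608/3845529 - 438102*(-I*√17267/103602) = 615608/3845529 - (-73017)*I*√17267/17267 = 615608/3845529 + 73017*I*√17267/17267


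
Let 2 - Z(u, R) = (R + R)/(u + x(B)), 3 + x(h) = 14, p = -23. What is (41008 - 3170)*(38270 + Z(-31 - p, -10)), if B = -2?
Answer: 4345164568/3 ≈ 1.4484e+9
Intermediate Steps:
x(h) = 11 (x(h) = -3 + 14 = 11)
Z(u, R) = 2 - 2*R/(11 + u) (Z(u, R) = 2 - (R + R)/(u + 11) = 2 - 2*R/(11 + u))
(41008 - 3170)*(38270 + Z(-31 - p, -10)) = (41008 - 3170)*(38270 + 2*(11 + (-31 - 1*(-23)) - 1*(-10))/(11 + (-31 - 1*(-23)))) = 37838*(38270 + 2*(11 + (-31 + 23) + 10)/(11 + (-31 + 23))) = 37838*(38270 + 2*(11 - 8 + 10)/(11 - 8)) = 37838*(38270 + 2*13/3) = 37838*(38270 + 2*(1/3)*13) = 37838*(38270 + 26/3) = 37838*(114836/3) = 4345164568/3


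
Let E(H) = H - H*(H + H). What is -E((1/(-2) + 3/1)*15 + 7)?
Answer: 3916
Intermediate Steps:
E(H) = H - 2*H² (E(H) = H - H*2*H = H - 2*H²)
-E((1/(-2) + 3/1)*15 + 7) = -((1/(-2) + 3/1)*15 + 7)*(1 - 2*((1/(-2) + 3/1)*15 + 7)) = -((1*(-½) + 3*1)*15 + 7)*(1 - 2*((1*(-½) + 3*1)*15 + 7)) = -((-½ + 3)*15 + 7)*(1 - 2*((-½ + 3)*15 + 7)) = -((5/2)*15 + 7)*(1 - 2*((5/2)*15 + 7)) = -(75/2 + 7)*(1 - 2*(75/2 + 7)) = -89*(1 - 2*89/2)/2 = -89*(1 - 89)/2 = -89*(-88)/2 = -1*(-3916) = 3916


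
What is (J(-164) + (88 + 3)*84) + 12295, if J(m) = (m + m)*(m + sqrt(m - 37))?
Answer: 73731 - 328*I*sqrt(201) ≈ 73731.0 - 4650.2*I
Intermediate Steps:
J(m) = 2*m*(m + sqrt(-37 + m)) (J(m) = (2*m)*(m + sqrt(-37 + m)) = 2*m*(m + sqrt(-37 + m)))
(J(-164) + (88 + 3)*84) + 12295 = (2*(-164)*(-164 + sqrt(-37 - 164)) + (88 + 3)*84) + 12295 = (2*(-164)*(-164 + sqrt(-201)) + 91*84) + 12295 = (2*(-164)*(-164 + I*sqrt(201)) + 7644) + 12295 = ((53792 - 328*I*sqrt(201)) + 7644) + 12295 = (61436 - 328*I*sqrt(201)) + 12295 = 73731 - 328*I*sqrt(201)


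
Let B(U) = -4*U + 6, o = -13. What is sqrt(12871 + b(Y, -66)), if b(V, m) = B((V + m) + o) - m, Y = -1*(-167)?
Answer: 3*sqrt(1399) ≈ 112.21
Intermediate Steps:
B(U) = 6 - 4*U
Y = 167
b(V, m) = 58 - 5*m - 4*V (b(V, m) = (6 - 4*((V + m) - 13)) - m = (6 - 4*(-13 + V + m)) - m = (6 + (52 - 4*V - 4*m)) - m = (58 - 4*V - 4*m) - m = 58 - 5*m - 4*V)
sqrt(12871 + b(Y, -66)) = sqrt(12871 + (58 - 5*(-66) - 4*167)) = sqrt(12871 + (58 + 330 - 668)) = sqrt(12871 - 280) = sqrt(12591) = 3*sqrt(1399)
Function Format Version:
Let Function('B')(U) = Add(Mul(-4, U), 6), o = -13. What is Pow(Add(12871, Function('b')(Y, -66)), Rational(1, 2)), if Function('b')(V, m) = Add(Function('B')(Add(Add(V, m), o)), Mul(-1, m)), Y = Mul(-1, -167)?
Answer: Mul(3, Pow(1399, Rational(1, 2))) ≈ 112.21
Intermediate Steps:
Function('B')(U) = Add(6, Mul(-4, U))
Y = 167
Function('b')(V, m) = Add(58, Mul(-5, m), Mul(-4, V)) (Function('b')(V, m) = Add(Add(6, Mul(-4, Add(Add(V, m), -13))), Mul(-1, m)) = Add(Add(6, Mul(-4, Add(-13, V, m))), Mul(-1, m)) = Add(Add(6, Add(52, Mul(-4, V), Mul(-4, m))), Mul(-1, m)) = Add(Add(58, Mul(-4, V), Mul(-4, m)), Mul(-1, m)) = Add(58, Mul(-5, m), Mul(-4, V)))
Pow(Add(12871, Function('b')(Y, -66)), Rational(1, 2)) = Pow(Add(12871, Add(58, Mul(-5, -66), Mul(-4, 167))), Rational(1, 2)) = Pow(Add(12871, Add(58, 330, -668)), Rational(1, 2)) = Pow(Add(12871, -280), Rational(1, 2)) = Pow(12591, Rational(1, 2)) = Mul(3, Pow(1399, Rational(1, 2)))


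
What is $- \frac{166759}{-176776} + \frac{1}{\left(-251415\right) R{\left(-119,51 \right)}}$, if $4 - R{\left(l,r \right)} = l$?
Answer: $\frac{5156862643379}{5466628978920} \approx 0.94333$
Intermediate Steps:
$R{\left(l,r \right)} = 4 - l$
$- \frac{166759}{-176776} + \frac{1}{\left(-251415\right) R{\left(-119,51 \right)}} = - \frac{166759}{-176776} + \frac{1}{\left(-251415\right) \left(4 - -119\right)} = \left(-166759\right) \left(- \frac{1}{176776}\right) - \frac{1}{251415 \left(4 + 119\right)} = \frac{166759}{176776} - \frac{1}{251415 \cdot 123} = \frac{166759}{176776} - \frac{1}{30924045} = \frac{5156862643379}{5466628978920}$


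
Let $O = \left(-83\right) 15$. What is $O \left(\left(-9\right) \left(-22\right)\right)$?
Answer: $-246510$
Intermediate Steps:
$O = -1245$
$O \left(\left(-9\right) \left(-22\right)\right) = - 1245 \left(\left(-9\right) \left(-22\right)\right) = \left(-1245\right) 198 = -246510$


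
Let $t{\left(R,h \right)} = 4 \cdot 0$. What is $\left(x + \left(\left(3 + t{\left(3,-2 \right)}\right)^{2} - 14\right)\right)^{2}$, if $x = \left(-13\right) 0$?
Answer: $25$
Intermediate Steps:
$t{\left(R,h \right)} = 0$
$x = 0$
$\left(x + \left(\left(3 + t{\left(3,-2 \right)}\right)^{2} - 14\right)\right)^{2} = \left(0 - \left(14 - \left(3 + 0\right)^{2}\right)\right)^{2} = \left(0 - \left(14 - 3^{2}\right)\right)^{2} = \left(0 + \left(9 - 14\right)\right)^{2} = \left(0 - 5\right)^{2} = \left(-5\right)^{2} = 25$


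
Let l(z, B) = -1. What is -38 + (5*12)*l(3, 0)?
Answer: -98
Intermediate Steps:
-38 + (5*12)*l(3, 0) = -38 + (5*12)*(-1) = -38 + 60*(-1) = -38 - 60 = -98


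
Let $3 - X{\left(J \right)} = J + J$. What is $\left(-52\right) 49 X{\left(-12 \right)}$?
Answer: $-68796$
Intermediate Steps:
$X{\left(J \right)} = 3 - 2 J$ ($X{\left(J \right)} = 3 - \left(J + J\right) = 3 - 2 J$)
$\left(-52\right) 49 X{\left(-12 \right)} = \left(-52\right) 49 \left(3 - -24\right) = - 2548 \left(3 + 24\right) = \left(-2548\right) 27 = -68796$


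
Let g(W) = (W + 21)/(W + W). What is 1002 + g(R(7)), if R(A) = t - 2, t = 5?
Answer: 1006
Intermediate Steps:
R(A) = 3 (R(A) = 5 - 2 = 3)
g(W) = (21 + W)/(2*W) (g(W) = (21 + W)/((2*W)) = (21 + W)*(1/(2*W)) = (21 + W)/(2*W))
1002 + g(R(7)) = 1002 + (½)*(21 + 3)/3 = 1002 + (½)*(⅓)*24 = 1002 + 4 = 1006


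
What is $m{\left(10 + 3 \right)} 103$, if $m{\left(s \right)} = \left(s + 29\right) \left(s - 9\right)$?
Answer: $17304$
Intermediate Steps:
$m{\left(s \right)} = \left(-9 + s\right) \left(29 + s\right)$ ($m{\left(s \right)} = \left(29 + s\right) \left(-9 + s\right) = \left(-9 + s\right) \left(29 + s\right)$)
$m{\left(10 + 3 \right)} 103 = \left(-261 + \left(10 + 3\right)^{2} + 20 \left(10 + 3\right)\right) 103 = \left(-261 + 13^{2} + 20 \cdot 13\right) 103 = \left(-261 + 169 + 260\right) 103 = 168 \cdot 103 = 17304$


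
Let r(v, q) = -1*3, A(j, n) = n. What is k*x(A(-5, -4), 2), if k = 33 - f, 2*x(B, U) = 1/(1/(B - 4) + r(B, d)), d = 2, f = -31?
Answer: -256/25 ≈ -10.240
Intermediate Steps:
r(v, q) = -3
x(B, U) = 1/(2*(-3 + 1/(-4 + B))) (x(B, U) = 1/(2*(1/(B - 4) - 3)) = 1/(2*(1/(-4 + B) - 3)) = 1/(2*(-3 + 1/(-4 + B))))
k = 64 (k = 33 - 1*(-31) = 33 + 31 = 64)
k*x(A(-5, -4), 2) = 64*((-4 - 4)/(2*(13 - 3*(-4)))) = 64*((½)*(-8)/(13 + 12)) = 64*((½)*(-8)/25) = 64*((½)*(1/25)*(-8)) = 64*(-4/25) = -256/25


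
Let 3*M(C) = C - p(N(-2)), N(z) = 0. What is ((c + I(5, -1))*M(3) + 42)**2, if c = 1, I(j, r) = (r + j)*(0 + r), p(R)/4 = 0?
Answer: 1521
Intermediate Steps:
p(R) = 0 (p(R) = 4*0 = 0)
I(j, r) = r*(j + r) (I(j, r) = (j + r)*r = r*(j + r))
M(C) = C/3 (M(C) = (C - 1*0)/3 = (C + 0)/3 = C/3)
((c + I(5, -1))*M(3) + 42)**2 = ((1 - (5 - 1))*((1/3)*3) + 42)**2 = ((1 - 1*4)*1 + 42)**2 = ((1 - 4)*1 + 42)**2 = (-3*1 + 42)**2 = (-3 + 42)**2 = 39**2 = 1521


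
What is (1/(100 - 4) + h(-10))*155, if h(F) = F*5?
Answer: -743845/96 ≈ -7748.4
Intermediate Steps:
h(F) = 5*F
(1/(100 - 4) + h(-10))*155 = (1/(100 - 4) + 5*(-10))*155 = (1/96 - 50)*155 = -4799/96*155 = -743845/96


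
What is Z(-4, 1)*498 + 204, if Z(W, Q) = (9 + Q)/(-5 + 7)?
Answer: 2694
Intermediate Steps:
Z(W, Q) = 9/2 + Q/2 (Z(W, Q) = (9 + Q)/2 = (9 + Q)*(½) = 9/2 + Q/2)
Z(-4, 1)*498 + 204 = (9/2 + (½)*1)*498 + 204 = (9/2 + ½)*498 + 204 = 5*498 + 204 = 2490 + 204 = 2694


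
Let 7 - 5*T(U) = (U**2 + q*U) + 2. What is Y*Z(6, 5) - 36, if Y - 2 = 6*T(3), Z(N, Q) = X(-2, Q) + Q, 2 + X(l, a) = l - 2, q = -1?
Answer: -184/5 ≈ -36.800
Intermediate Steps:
T(U) = 1 - U**2/5 + U/5 (T(U) = 7/5 - ((U**2 - U) + 2)/5 = 7/5 - (2 + U**2 - U)/5 = 7/5 + (-2/5 - U**2/5 + U/5) = 1 - U**2/5 + U/5)
X(l, a) = -4 + l (X(l, a) = -2 + (l - 2) = -2 + (-2 + l) = -4 + l)
Z(N, Q) = -6 + Q (Z(N, Q) = (-4 - 2) + Q = -6 + Q)
Y = 4/5 (Y = 2 + 6*(1 - 1/5*3**2 + (1/5)*3) = 2 + 6*(1 - 1/5*9 + 3/5) = 2 + 6*(1 - 9/5 + 3/5) = 2 + 6*(-1/5) = 2 - 6/5 = 4/5 ≈ 0.80000)
Y*Z(6, 5) - 36 = 4*(-6 + 5)/5 - 36 = (4/5)*(-1) - 36 = -4/5 - 36 = -184/5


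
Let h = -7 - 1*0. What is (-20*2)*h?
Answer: 280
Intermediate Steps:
h = -7 (h = -7 + 0 = -7)
(-20*2)*h = -20*2*(-7) = -40*(-7) = 280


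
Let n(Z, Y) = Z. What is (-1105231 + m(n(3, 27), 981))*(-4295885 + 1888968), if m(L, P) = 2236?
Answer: 2654817416415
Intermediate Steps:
(-1105231 + m(n(3, 27), 981))*(-4295885 + 1888968) = (-1105231 + 2236)*(-4295885 + 1888968) = -1102995*(-2406917) = 2654817416415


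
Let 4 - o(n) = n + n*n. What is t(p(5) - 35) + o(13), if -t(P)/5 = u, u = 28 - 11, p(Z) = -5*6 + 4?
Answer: -263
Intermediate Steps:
p(Z) = -26 (p(Z) = -30 + 4 = -26)
u = 17
o(n) = 4 - n - n**2 (o(n) = 4 - (n + n*n) = 4 - (n + n**2) = 4 + (-n - n**2) = 4 - n - n**2)
t(P) = -85 (t(P) = -5*17 = -85)
t(p(5) - 35) + o(13) = -85 + (4 - 1*13 - 1*13**2) = -85 + (4 - 13 - 1*169) = -85 + (4 - 13 - 169) = -85 - 178 = -263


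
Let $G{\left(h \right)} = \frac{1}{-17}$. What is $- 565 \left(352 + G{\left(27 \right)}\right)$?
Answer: $- \frac{3380395}{17} \approx -1.9885 \cdot 10^{5}$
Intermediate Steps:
$G{\left(h \right)} = - \frac{1}{17}$
$- 565 \left(352 + G{\left(27 \right)}\right) = - 565 \left(352 - \frac{1}{17}\right) = \left(-565\right) \frac{5983}{17} = - \frac{3380395}{17}$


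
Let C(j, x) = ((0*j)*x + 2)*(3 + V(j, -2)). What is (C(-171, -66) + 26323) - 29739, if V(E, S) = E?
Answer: -3752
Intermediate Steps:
C(j, x) = 6 + 2*j (C(j, x) = ((0*j)*x + 2)*(3 + j) = (0*x + 2)*(3 + j) = (0 + 2)*(3 + j) = 2*(3 + j) = 6 + 2*j)
(C(-171, -66) + 26323) - 29739 = ((6 + 2*(-171)) + 26323) - 29739 = ((6 - 342) + 26323) - 29739 = (-336 + 26323) - 29739 = 25987 - 29739 = -3752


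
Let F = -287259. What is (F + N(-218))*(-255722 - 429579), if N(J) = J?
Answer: 197008275577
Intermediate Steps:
(F + N(-218))*(-255722 - 429579) = (-287259 - 218)*(-255722 - 429579) = -287477*(-685301) = 197008275577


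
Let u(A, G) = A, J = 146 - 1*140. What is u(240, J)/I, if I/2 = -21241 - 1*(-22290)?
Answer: 120/1049 ≈ 0.11439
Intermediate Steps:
J = 6 (J = 146 - 140 = 6)
I = 2098 (I = 2*(-21241 - 1*(-22290)) = 2*(-21241 + 22290) = 2*1049 = 2098)
u(240, J)/I = 240/2098 = 240*(1/2098) = 120/1049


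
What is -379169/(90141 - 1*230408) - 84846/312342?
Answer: 17754884986/7301879219 ≈ 2.4315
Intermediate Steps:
-379169/(90141 - 1*230408) - 84846/312342 = -379169/(90141 - 230408) - 84846*1/312342 = -379169/(-140267) - 14141/52057 = -379169*(-1/140267) - 14141/52057 = 379169/140267 - 14141/52057 = 17754884986/7301879219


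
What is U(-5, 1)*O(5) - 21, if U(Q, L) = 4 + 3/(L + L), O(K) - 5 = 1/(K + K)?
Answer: 141/20 ≈ 7.0500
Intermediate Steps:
O(K) = 5 + 1/(2*K) (O(K) = 5 + 1/(K + K) = 5 + 1/(2*K))
U(Q, L) = 4 + 3/(2*L)
U(-5, 1)*O(5) - 21 = (4 + (3/2)/1)*(5 + (½)/5) - 21 = (4 + (3/2)*1)*(5 + (½)*(⅕)) - 21 = (4 + 3/2)*(5 + ⅒) - 21 = (11/2)*(51/10) - 21 = 561/20 - 21 = 141/20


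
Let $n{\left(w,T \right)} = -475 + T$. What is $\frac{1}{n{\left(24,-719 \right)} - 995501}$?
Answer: $- \frac{1}{996695} \approx -1.0033 \cdot 10^{-6}$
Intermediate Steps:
$\frac{1}{n{\left(24,-719 \right)} - 995501} = \frac{1}{\left(-475 - 719\right) - 995501} = \frac{1}{-1194 - 995501} = \frac{1}{-996695} = - \frac{1}{996695}$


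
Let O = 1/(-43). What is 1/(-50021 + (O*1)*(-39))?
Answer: -43/2150864 ≈ -1.9992e-5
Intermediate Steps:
O = -1/43 ≈ -0.023256
1/(-50021 + (O*1)*(-39)) = 1/(-50021 - 1/43*1*(-39)) = 1/(-50021 - 1/43*(-39)) = 1/(-50021 + 39/43) = 1/(-2150864/43) = -43/2150864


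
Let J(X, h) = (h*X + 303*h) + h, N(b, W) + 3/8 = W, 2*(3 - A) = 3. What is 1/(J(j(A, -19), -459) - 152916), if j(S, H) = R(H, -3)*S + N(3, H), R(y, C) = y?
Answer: -8/2163819 ≈ -3.6972e-6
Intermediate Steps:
A = 3/2 (A = 3 - ½*3 = 3 - 3/2 = 3/2 ≈ 1.5000)
N(b, W) = -3/8 + W
j(S, H) = -3/8 + H + H*S (j(S, H) = H*S + (-3/8 + H) = -3/8 + H + H*S)
J(X, h) = 304*h + X*h (J(X, h) = (X*h + 303*h) + h = (303*h + X*h) + h = 304*h + X*h)
1/(J(j(A, -19), -459) - 152916) = 1/(-459*(304 + (-3/8 - 19 - 19*3/2)) - 152916) = 1/(-459*(304 + (-3/8 - 19 - 57/2)) - 152916) = 1/(-459*(304 - 383/8) - 152916) = 1/(-459*2049/8 - 152916) = 1/(-940491/8 - 152916) = 1/(-2163819/8) = -8/2163819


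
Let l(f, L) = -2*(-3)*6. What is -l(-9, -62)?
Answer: -36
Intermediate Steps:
l(f, L) = 36 (l(f, L) = 6*6 = 36)
-l(-9, -62) = -1*36 = -36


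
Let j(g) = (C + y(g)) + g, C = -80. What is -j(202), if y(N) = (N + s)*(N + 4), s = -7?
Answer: -40292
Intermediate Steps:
y(N) = (-7 + N)*(4 + N) (y(N) = (N - 7)*(N + 4) = (-7 + N)*(4 + N))
j(g) = -108 + g**2 - 2*g (j(g) = (-80 + (-28 + g**2 - 3*g)) + g = (-108 + g**2 - 3*g) + g = -108 + g**2 - 2*g)
-j(202) = -(-108 + 202**2 - 2*202) = -(-108 + 40804 - 404) = -1*40292 = -40292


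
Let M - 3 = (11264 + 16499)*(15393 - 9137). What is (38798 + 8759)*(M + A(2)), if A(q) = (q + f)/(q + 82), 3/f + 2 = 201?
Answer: 138073379153981129/16716 ≈ 8.2600e+12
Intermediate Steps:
f = 3/199 (f = 3/(-2 + 201) = 3/199 ≈ 0.015075)
A(q) = (3/199 + q)/(82 + q) (A(q) = (q + 3/199)/(q + 82) = (3/199 + q)/(82 + q))
M = 173685331 (M = 3 + (11264 + 16499)*(15393 - 9137) = 3 + 27763*6256 = 3 + 173685328 = 173685331)
(38798 + 8759)*(M + A(2)) = (38798 + 8759)*(173685331 + (3/199 + 2)/(82 + 2)) = 47557*(173685331 + (401/199)/84) = 47557*(173685331 + (1/84)*(401/199)) = 47557*(173685331 + 401/16716) = 47557*(2903323993397/16716) = 138073379153981129/16716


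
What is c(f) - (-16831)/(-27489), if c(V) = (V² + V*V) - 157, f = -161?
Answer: 1420752134/27489 ≈ 51684.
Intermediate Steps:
c(V) = -157 + 2*V² (c(V) = (V² + V²) - 157 = 2*V² - 157 = -157 + 2*V²)
c(f) - (-16831)/(-27489) = (-157 + 2*(-161)²) - (-16831)/(-27489) = (-157 + 2*25921) - (-16831)*(-1)/27489 = (-157 + 51842) - 1*16831/27489 = 51685 - 16831/27489 = 1420752134/27489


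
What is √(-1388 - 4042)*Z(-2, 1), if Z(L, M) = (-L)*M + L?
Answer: 0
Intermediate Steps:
Z(L, M) = L - L*M (Z(L, M) = -L*M + L = L - L*M)
√(-1388 - 4042)*Z(-2, 1) = √(-1388 - 4042)*(-2*(1 - 1*1)) = √(-5430)*(-2*(1 - 1)) = (I*√5430)*(-2*0) = (I*√5430)*0 = 0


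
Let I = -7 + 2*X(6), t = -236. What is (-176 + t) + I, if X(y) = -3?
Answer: -425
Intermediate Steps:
I = -13 (I = -7 + 2*(-3) = -7 - 6 = -13)
(-176 + t) + I = (-176 - 236) - 13 = -412 - 13 = -425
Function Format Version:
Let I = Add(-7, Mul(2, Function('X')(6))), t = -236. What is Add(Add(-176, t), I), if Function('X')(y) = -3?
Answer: -425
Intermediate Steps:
I = -13 (I = Add(-7, Mul(2, -3)) = Add(-7, -6) = -13)
Add(Add(-176, t), I) = Add(Add(-176, -236), -13) = Add(-412, -13) = -425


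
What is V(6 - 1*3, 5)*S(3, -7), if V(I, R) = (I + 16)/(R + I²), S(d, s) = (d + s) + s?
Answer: -209/14 ≈ -14.929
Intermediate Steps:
S(d, s) = d + 2*s
V(I, R) = (16 + I)/(R + I²)
V(6 - 1*3, 5)*S(3, -7) = ((16 + (6 - 1*3))/(5 + (6 - 1*3)²))*(3 + 2*(-7)) = ((16 + (6 - 3))/(5 + (6 - 3)²))*(3 - 14) = ((16 + 3)/(5 + 3²))*(-11) = (19/(5 + 9))*(-11) = (19/14)*(-11) = -209/14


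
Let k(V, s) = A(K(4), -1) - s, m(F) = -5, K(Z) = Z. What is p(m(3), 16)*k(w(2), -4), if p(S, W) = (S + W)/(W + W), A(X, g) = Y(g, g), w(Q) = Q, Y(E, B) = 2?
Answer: 33/16 ≈ 2.0625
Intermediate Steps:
A(X, g) = 2
p(S, W) = (S + W)/(2*W) (p(S, W) = (S + W)/((2*W)) = (S + W)*(1/(2*W)) = (S + W)/(2*W))
k(V, s) = 2 - s
p(m(3), 16)*k(w(2), -4) = ((½)*(-5 + 16)/16)*(2 - 1*(-4)) = ((½)*(1/16)*11)*(2 + 4) = (11/32)*6 = 33/16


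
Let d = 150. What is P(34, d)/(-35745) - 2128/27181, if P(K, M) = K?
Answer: -10998502/138797835 ≈ -0.079241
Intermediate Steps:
P(34, d)/(-35745) - 2128/27181 = 34/(-35745) - 2128/27181 = 34*(-1/35745) - 2128*1/27181 = -34/35745 - 304/3883 = -10998502/138797835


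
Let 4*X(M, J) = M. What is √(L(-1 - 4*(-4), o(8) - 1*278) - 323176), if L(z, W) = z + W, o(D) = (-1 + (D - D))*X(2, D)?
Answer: I*√1293758/2 ≈ 568.72*I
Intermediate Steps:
X(M, J) = M/4
o(D) = -½ (o(D) = (-1 + (D - D))*((¼)*2) = (-1 + 0)*(½) = -1*½ = -½)
L(z, W) = W + z
√(L(-1 - 4*(-4), o(8) - 1*278) - 323176) = √(((-½ - 1*278) + (-1 - 4*(-4))) - 323176) = √(((-½ - 278) + (-1 + 16)) - 323176) = √((-557/2 + 15) - 323176) = √(-527/2 - 323176) = √(-646879/2) = I*√1293758/2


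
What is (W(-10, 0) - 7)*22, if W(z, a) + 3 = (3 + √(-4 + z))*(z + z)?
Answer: -1540 - 440*I*√14 ≈ -1540.0 - 1646.3*I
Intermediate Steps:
W(z, a) = -3 + 2*z*(3 + √(-4 + z)) (W(z, a) = -3 + (3 + √(-4 + z))*(z + z) = -3 + (3 + √(-4 + z))*(2*z) = -3 + 2*z*(3 + √(-4 + z)))
(W(-10, 0) - 7)*22 = ((-3 + 6*(-10) + 2*(-10)*√(-4 - 10)) - 7)*22 = ((-3 - 60 + 2*(-10)*√(-14)) - 7)*22 = ((-3 - 60 + 2*(-10)*(I*√14)) - 7)*22 = ((-3 - 60 - 20*I*√14) - 7)*22 = ((-63 - 20*I*√14) - 7)*22 = (-70 - 20*I*√14)*22 = -1540 - 440*I*√14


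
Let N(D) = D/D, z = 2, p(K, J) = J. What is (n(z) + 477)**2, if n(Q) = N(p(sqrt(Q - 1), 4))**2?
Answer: 228484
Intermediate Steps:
N(D) = 1
n(Q) = 1 (n(Q) = 1**2 = 1)
(n(z) + 477)**2 = (1 + 477)**2 = 478**2 = 228484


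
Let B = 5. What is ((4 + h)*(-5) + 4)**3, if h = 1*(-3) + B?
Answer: -17576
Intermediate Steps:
h = 2 (h = 1*(-3) + 5 = -3 + 5 = 2)
((4 + h)*(-5) + 4)**3 = ((4 + 2)*(-5) + 4)**3 = (6*(-5) + 4)**3 = (-30 + 4)**3 = (-26)**3 = -17576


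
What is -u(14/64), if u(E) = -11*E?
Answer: 77/32 ≈ 2.4063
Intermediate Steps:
-u(14/64) = -(-11)*14/64 = -(-11)*14*(1/64) = -(-11)*7/32 = -1*(-77/32) = 77/32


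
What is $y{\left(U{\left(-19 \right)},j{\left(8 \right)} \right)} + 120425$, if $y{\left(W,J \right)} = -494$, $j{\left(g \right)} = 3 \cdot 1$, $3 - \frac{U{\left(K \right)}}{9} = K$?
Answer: $119931$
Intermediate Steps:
$U{\left(K \right)} = 27 - 9 K$
$j{\left(g \right)} = 3$
$y{\left(U{\left(-19 \right)},j{\left(8 \right)} \right)} + 120425 = -494 + 120425 = 119931$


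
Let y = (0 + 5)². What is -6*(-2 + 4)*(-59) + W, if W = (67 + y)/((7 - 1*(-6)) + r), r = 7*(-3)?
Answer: 1393/2 ≈ 696.50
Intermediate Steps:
y = 25 (y = 5² = 25)
r = -21
W = -23/2 (W = (67 + 25)/((7 - 1*(-6)) - 21) = 92/((7 + 6) - 21) = 92/(13 - 21) = 92/(-8) = 92*(-⅛) = -23/2 ≈ -11.500)
-6*(-2 + 4)*(-59) + W = -6*(-2 + 4)*(-59) - 23/2 = -6*2*(-59) - 23/2 = -12*(-59) - 23/2 = 708 - 23/2 = 1393/2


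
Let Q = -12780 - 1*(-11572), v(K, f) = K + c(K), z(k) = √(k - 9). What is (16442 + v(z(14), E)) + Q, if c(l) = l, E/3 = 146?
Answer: 15234 + 2*√5 ≈ 15238.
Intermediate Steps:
E = 438 (E = 3*146 = 438)
z(k) = √(-9 + k)
v(K, f) = 2*K (v(K, f) = K + K = 2*K)
Q = -1208 (Q = -12780 + 11572 = -1208)
(16442 + v(z(14), E)) + Q = (16442 + 2*√(-9 + 14)) - 1208 = (16442 + 2*√5) - 1208 = 15234 + 2*√5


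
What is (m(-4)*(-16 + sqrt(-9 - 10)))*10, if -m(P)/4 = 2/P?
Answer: -320 + 20*I*sqrt(19) ≈ -320.0 + 87.178*I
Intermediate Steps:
m(P) = -8/P
(m(-4)*(-16 + sqrt(-9 - 10)))*10 = ((-8/(-4))*(-16 + sqrt(-9 - 10)))*10 = ((-8*(-1/4))*(-16 + sqrt(-19)))*10 = (2*(-16 + I*sqrt(19)))*10 = (-32 + 2*I*sqrt(19))*10 = -320 + 20*I*sqrt(19)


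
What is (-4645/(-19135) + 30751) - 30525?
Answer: 865831/3827 ≈ 226.24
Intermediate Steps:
(-4645/(-19135) + 30751) - 30525 = (-4645*(-1/19135) + 30751) - 30525 = (929/3827 + 30751) - 30525 = 117685006/3827 - 30525 = 865831/3827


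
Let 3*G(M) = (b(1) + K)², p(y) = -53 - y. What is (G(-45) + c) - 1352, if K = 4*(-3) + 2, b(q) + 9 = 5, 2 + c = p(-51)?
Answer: -3872/3 ≈ -1290.7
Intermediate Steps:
c = -4 (c = -2 + (-53 - 1*(-51)) = -2 + (-53 + 51) = -2 - 2 = -4)
b(q) = -4 (b(q) = -9 + 5 = -4)
K = -10 (K = -12 + 2 = -10)
G(M) = 196/3 (G(M) = (-4 - 10)²/3 = (⅓)*(-14)² = (⅓)*196 = 196/3)
(G(-45) + c) - 1352 = (196/3 - 4) - 1352 = 184/3 - 1352 = -3872/3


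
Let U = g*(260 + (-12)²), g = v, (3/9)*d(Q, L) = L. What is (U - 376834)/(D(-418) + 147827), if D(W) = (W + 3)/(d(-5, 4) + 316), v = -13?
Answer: -125324208/48486841 ≈ -2.5847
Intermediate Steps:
d(Q, L) = 3*L
g = -13
D(W) = 3/328 + W/328 (D(W) = (W + 3)/(3*4 + 316) = (3 + W)/(12 + 316) = (3 + W)/328 = (3 + W)*(1/328) = 3/328 + W/328)
U = -5252 (U = -13*(260 + (-12)²) = -13*(260 + 144) = -13*404 = -5252)
(U - 376834)/(D(-418) + 147827) = (-5252 - 376834)/((3/328 + (1/328)*(-418)) + 147827) = -382086/((3/328 - 209/164) + 147827) = -382086/(-415/328 + 147827) = -382086/48486841/328 = -382086*328/48486841 = -125324208/48486841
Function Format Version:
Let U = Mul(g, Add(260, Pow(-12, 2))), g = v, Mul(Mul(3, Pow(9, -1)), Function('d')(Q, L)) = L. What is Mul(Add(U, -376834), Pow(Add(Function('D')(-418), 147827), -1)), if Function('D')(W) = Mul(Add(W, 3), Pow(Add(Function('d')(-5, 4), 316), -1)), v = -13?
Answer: Rational(-125324208, 48486841) ≈ -2.5847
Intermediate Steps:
Function('d')(Q, L) = Mul(3, L)
g = -13
Function('D')(W) = Add(Rational(3, 328), Mul(Rational(1, 328), W)) (Function('D')(W) = Mul(Add(W, 3), Pow(Add(Mul(3, 4), 316), -1)) = Mul(Add(3, W), Pow(Add(12, 316), -1)) = Mul(Add(3, W), Pow(328, -1)) = Mul(Add(3, W), Rational(1, 328)) = Add(Rational(3, 328), Mul(Rational(1, 328), W)))
U = -5252 (U = Mul(-13, Add(260, Pow(-12, 2))) = Mul(-13, Add(260, 144)) = Mul(-13, 404) = -5252)
Mul(Add(U, -376834), Pow(Add(Function('D')(-418), 147827), -1)) = Mul(Add(-5252, -376834), Pow(Add(Add(Rational(3, 328), Mul(Rational(1, 328), -418)), 147827), -1)) = Mul(-382086, Pow(Add(Add(Rational(3, 328), Rational(-209, 164)), 147827), -1)) = Mul(-382086, Pow(Add(Rational(-415, 328), 147827), -1)) = Mul(-382086, Pow(Rational(48486841, 328), -1)) = Mul(-382086, Rational(328, 48486841)) = Rational(-125324208, 48486841)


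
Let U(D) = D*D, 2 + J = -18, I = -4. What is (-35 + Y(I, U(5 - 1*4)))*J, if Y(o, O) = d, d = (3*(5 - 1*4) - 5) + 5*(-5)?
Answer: 1240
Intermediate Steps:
J = -20 (J = -2 - 18 = -20)
U(D) = D²
d = -27 (d = (3*(5 - 4) - 5) - 25 = (3*1 - 5) - 25 = (3 - 5) - 25 = -2 - 25 = -27)
Y(o, O) = -27
(-35 + Y(I, U(5 - 1*4)))*J = (-35 - 27)*(-20) = -62*(-20) = 1240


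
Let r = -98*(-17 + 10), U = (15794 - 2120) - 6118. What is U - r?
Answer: 6870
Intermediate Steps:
U = 7556 (U = 13674 - 6118 = 7556)
r = 686 (r = -98*(-7) = 686)
U - r = 7556 - 1*686 = 7556 - 686 = 6870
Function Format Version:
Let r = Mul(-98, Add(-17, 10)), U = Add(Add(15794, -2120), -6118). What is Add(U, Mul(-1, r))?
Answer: 6870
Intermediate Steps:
U = 7556 (U = Add(13674, -6118) = 7556)
r = 686 (r = Mul(-98, -7) = 686)
Add(U, Mul(-1, r)) = Add(7556, Mul(-1, 686)) = Add(7556, -686) = 6870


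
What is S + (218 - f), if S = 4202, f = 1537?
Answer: 2883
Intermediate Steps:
S + (218 - f) = 4202 + (218 - 1*1537) = 4202 + (218 - 1537) = 4202 - 1319 = 2883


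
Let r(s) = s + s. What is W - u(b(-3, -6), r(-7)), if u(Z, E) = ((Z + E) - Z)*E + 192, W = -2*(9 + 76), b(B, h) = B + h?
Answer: -558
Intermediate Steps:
r(s) = 2*s
W = -170 (W = -2*85 = -170)
u(Z, E) = 192 + E² (u(Z, E) = ((E + Z) - Z)*E + 192 = E*E + 192 = E² + 192 = 192 + E²)
W - u(b(-3, -6), r(-7)) = -170 - (192 + (2*(-7))²) = -170 - (192 + (-14)²) = -170 - (192 + 196) = -170 - 1*388 = -170 - 388 = -558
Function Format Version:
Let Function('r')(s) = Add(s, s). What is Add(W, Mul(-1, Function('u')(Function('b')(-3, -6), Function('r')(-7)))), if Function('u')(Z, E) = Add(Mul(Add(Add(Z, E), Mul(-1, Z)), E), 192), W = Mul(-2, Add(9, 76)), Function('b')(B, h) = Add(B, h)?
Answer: -558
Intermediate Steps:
Function('r')(s) = Mul(2, s)
W = -170 (W = Mul(-2, 85) = -170)
Function('u')(Z, E) = Add(192, Pow(E, 2)) (Function('u')(Z, E) = Add(Mul(Add(Add(E, Z), Mul(-1, Z)), E), 192) = Add(Mul(E, E), 192) = Add(Pow(E, 2), 192) = Add(192, Pow(E, 2)))
Add(W, Mul(-1, Function('u')(Function('b')(-3, -6), Function('r')(-7)))) = Add(-170, Mul(-1, Add(192, Pow(Mul(2, -7), 2)))) = Add(-170, Mul(-1, Add(192, Pow(-14, 2)))) = Add(-170, Mul(-1, Add(192, 196))) = Add(-170, Mul(-1, 388)) = Add(-170, -388) = -558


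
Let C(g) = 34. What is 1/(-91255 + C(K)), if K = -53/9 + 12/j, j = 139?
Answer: -1/91221 ≈ -1.0962e-5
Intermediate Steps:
K = -7259/1251 (K = -53/9 + 12/139 = -7259/1251 ≈ -5.8026)
1/(-91255 + C(K)) = 1/(-91255 + 34) = 1/(-91221) = -1/91221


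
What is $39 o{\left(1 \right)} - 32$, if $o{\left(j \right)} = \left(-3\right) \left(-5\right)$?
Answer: $553$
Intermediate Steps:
$o{\left(j \right)} = 15$
$39 o{\left(1 \right)} - 32 = 39 \cdot 15 - 32 = 585 - 32 = 553$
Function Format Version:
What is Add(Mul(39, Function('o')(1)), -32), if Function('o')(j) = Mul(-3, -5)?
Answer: 553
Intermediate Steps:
Function('o')(j) = 15
Add(Mul(39, Function('o')(1)), -32) = Add(Mul(39, 15), -32) = Add(585, -32) = 553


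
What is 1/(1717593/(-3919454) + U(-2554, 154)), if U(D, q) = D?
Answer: -3919454/10012003109 ≈ -0.00039148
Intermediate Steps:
1/(1717593/(-3919454) + U(-2554, 154)) = 1/(1717593/(-3919454) - 2554) = 1/(1717593*(-1/3919454) - 2554) = 1/(-1717593/3919454 - 2554) = 1/(-10012003109/3919454) = -3919454/10012003109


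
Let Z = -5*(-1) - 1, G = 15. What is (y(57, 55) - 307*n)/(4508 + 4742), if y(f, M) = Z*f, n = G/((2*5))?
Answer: -93/3700 ≈ -0.025135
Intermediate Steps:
Z = 4 (Z = 5 - 1 = 4)
n = 3/2 (n = 15/((2*5)) = 15/10 = 15*(⅒) = 3/2 ≈ 1.5000)
y(f, M) = 4*f
(y(57, 55) - 307*n)/(4508 + 4742) = (4*57 - 307*3/2)/(4508 + 4742) = (228 - 921/2)/9250 = -465/2*1/9250 = -93/3700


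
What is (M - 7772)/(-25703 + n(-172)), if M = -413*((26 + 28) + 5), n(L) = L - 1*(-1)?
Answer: 32139/25874 ≈ 1.2421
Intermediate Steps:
n(L) = 1 + L (n(L) = L + 1 = 1 + L)
M = -24367 (M = -413*(54 + 5) = -413*59 = -24367)
(M - 7772)/(-25703 + n(-172)) = (-24367 - 7772)/(-25703 + (1 - 172)) = -32139/(-25703 - 171) = -32139/(-25874) = -32139*(-1/25874) = 32139/25874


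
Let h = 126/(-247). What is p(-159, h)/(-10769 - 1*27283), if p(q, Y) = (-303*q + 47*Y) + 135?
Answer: -662619/522158 ≈ -1.2690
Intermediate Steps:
h = -126/247 (h = 126*(-1/247) = -126/247 ≈ -0.51012)
p(q, Y) = 135 - 303*q + 47*Y
p(-159, h)/(-10769 - 1*27283) = (135 - 303*(-159) + 47*(-126/247))/(-10769 - 1*27283) = (135 + 48177 - 5922/247)/(-10769 - 27283) = (11927142/247)/(-38052) = (11927142/247)*(-1/38052) = -662619/522158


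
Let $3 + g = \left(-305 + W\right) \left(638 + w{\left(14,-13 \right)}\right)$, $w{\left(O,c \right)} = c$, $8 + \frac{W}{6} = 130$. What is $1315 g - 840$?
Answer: $350935840$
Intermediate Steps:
$W = 732$ ($W = -48 + 6 \cdot 130 = -48 + 780 = 732$)
$g = 266872$ ($g = -3 + \left(-305 + 732\right) \left(638 - 13\right) = -3 + 427 \cdot 625 = -3 + 266875 = 266872$)
$1315 g - 840 = 1315 \cdot 266872 - 840 = 350936680 - 840 = 350935840$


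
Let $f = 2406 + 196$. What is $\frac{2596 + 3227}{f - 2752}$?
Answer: $- \frac{1941}{50} \approx -38.82$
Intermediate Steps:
$f = 2602$
$\frac{2596 + 3227}{f - 2752} = \frac{2596 + 3227}{2602 - 2752} = \frac{5823}{-150} = 5823 \left(- \frac{1}{150}\right) = - \frac{1941}{50}$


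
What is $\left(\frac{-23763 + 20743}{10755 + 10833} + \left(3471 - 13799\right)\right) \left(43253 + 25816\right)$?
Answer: $- \frac{183332053619}{257} \approx -7.1335 \cdot 10^{8}$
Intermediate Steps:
$\left(\frac{-23763 + 20743}{10755 + 10833} + \left(3471 - 13799\right)\right) \left(43253 + 25816\right) = \left(- \frac{3020}{21588} - 10328\right) 69069 = \left(\left(-3020\right) \frac{1}{21588} - 10328\right) 69069 = \left(- \frac{755}{5397} - 10328\right) 69069 = \left(- \frac{55740971}{5397}\right) 69069 = - \frac{183332053619}{257}$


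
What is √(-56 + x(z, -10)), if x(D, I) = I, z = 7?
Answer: I*√66 ≈ 8.124*I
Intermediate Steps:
√(-56 + x(z, -10)) = √(-56 - 10) = √(-66) = I*√66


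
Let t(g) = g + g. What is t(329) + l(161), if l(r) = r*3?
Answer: 1141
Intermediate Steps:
t(g) = 2*g
l(r) = 3*r
t(329) + l(161) = 2*329 + 3*161 = 658 + 483 = 1141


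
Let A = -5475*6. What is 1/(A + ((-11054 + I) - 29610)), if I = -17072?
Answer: -1/90586 ≈ -1.1039e-5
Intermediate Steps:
A = -32850
1/(A + ((-11054 + I) - 29610)) = 1/(-32850 + ((-11054 - 17072) - 29610)) = 1/(-32850 + (-28126 - 29610)) = 1/(-32850 - 57736) = 1/(-90586) = -1/90586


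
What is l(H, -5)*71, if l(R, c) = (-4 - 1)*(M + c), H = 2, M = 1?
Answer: 1420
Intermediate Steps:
l(R, c) = -5 - 5*c (l(R, c) = (-4 - 1)*(1 + c) = -5*(1 + c) = -5 - 5*c)
l(H, -5)*71 = (-5 - 5*(-5))*71 = (-5 + 25)*71 = 20*71 = 1420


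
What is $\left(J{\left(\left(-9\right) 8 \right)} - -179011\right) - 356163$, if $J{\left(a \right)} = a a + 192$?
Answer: $-171776$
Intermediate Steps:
$J{\left(a \right)} = 192 + a^{2}$ ($J{\left(a \right)} = a^{2} + 192 = 192 + a^{2}$)
$\left(J{\left(\left(-9\right) 8 \right)} - -179011\right) - 356163 = \left(\left(192 + \left(\left(-9\right) 8\right)^{2}\right) - -179011\right) - 356163 = \left(\left(192 + \left(-72\right)^{2}\right) + 179011\right) - 356163 = \left(\left(192 + 5184\right) + 179011\right) - 356163 = \left(5376 + 179011\right) - 356163 = 184387 - 356163 = -171776$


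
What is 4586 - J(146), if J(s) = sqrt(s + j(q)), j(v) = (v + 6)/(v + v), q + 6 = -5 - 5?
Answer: 4586 - sqrt(2341)/4 ≈ 4573.9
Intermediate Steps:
q = -16 (q = -6 + (-5 - 5) = -6 - 10 = -16)
j(v) = (6 + v)/(2*v) (j(v) = (6 + v)/((2*v)) = (6 + v)*(1/(2*v)) = (6 + v)/(2*v))
J(s) = sqrt(5/16 + s) (J(s) = sqrt(s + (1/2)*(6 - 16)/(-16)) = sqrt(s + (1/2)*(-1/16)*(-10)) = sqrt(s + 5/16) = sqrt(5/16 + s))
4586 - J(146) = 4586 - sqrt(5 + 16*146)/4 = 4586 - sqrt(5 + 2336)/4 = 4586 - sqrt(2341)/4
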